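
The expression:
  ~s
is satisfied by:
  {s: False}


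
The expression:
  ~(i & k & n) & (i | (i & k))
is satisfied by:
  {i: True, k: False, n: False}
  {i: True, n: True, k: False}
  {i: True, k: True, n: False}


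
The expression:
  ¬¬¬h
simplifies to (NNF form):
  ¬h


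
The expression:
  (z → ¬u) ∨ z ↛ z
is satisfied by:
  {u: False, z: False}
  {z: True, u: False}
  {u: True, z: False}


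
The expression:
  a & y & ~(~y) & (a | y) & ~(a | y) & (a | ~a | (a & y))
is never true.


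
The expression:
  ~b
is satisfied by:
  {b: False}


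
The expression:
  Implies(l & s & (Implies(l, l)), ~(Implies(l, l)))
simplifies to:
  ~l | ~s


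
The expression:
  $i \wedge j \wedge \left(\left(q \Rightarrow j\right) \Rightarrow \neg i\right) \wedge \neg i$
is never true.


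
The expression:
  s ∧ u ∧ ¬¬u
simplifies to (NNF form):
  s ∧ u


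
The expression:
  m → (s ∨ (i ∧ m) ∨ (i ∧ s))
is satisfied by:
  {i: True, s: True, m: False}
  {i: True, m: False, s: False}
  {s: True, m: False, i: False}
  {s: False, m: False, i: False}
  {i: True, s: True, m: True}
  {i: True, m: True, s: False}
  {s: True, m: True, i: False}


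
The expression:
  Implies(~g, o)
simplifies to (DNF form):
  g | o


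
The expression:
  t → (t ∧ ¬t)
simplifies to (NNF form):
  ¬t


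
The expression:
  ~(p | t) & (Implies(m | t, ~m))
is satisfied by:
  {p: False, t: False, m: False}


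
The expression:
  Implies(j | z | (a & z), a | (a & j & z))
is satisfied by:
  {a: True, j: False, z: False}
  {a: True, z: True, j: False}
  {a: True, j: True, z: False}
  {a: True, z: True, j: True}
  {z: False, j: False, a: False}


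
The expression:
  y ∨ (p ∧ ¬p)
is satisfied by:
  {y: True}


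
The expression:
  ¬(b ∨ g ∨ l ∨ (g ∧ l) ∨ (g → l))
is never true.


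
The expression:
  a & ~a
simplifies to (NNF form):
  False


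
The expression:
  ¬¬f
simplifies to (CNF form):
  f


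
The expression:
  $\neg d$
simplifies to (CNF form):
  $\neg d$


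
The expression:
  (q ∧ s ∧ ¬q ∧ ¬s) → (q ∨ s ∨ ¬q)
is always true.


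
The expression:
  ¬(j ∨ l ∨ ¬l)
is never true.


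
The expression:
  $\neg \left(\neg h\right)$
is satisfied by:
  {h: True}


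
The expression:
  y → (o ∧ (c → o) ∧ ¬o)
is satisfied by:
  {y: False}


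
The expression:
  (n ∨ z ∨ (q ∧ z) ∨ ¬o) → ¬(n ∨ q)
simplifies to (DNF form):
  (¬n ∧ ¬q) ∨ (o ∧ ¬n ∧ ¬q) ∨ (o ∧ ¬n ∧ ¬z) ∨ (¬n ∧ ¬q ∧ ¬z)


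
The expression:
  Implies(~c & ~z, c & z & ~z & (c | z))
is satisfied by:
  {z: True, c: True}
  {z: True, c: False}
  {c: True, z: False}


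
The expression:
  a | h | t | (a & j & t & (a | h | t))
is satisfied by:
  {a: True, t: True, h: True}
  {a: True, t: True, h: False}
  {a: True, h: True, t: False}
  {a: True, h: False, t: False}
  {t: True, h: True, a: False}
  {t: True, h: False, a: False}
  {h: True, t: False, a: False}


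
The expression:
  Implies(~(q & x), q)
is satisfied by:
  {q: True}


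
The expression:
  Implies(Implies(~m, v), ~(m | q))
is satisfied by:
  {v: False, m: False, q: False}
  {q: True, v: False, m: False}
  {v: True, q: False, m: False}


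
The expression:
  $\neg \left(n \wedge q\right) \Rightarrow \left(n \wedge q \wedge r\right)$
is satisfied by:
  {q: True, n: True}


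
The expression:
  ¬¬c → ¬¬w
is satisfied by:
  {w: True, c: False}
  {c: False, w: False}
  {c: True, w: True}


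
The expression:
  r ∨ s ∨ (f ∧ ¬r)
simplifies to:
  f ∨ r ∨ s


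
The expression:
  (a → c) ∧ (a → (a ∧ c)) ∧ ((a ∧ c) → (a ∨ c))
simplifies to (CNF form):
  c ∨ ¬a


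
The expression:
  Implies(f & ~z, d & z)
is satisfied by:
  {z: True, f: False}
  {f: False, z: False}
  {f: True, z: True}


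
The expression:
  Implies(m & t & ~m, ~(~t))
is always true.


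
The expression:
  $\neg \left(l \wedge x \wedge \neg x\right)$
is always true.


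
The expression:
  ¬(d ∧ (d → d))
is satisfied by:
  {d: False}


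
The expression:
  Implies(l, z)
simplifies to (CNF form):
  z | ~l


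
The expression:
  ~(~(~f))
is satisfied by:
  {f: False}


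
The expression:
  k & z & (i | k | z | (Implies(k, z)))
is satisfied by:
  {z: True, k: True}


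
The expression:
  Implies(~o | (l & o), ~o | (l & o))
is always true.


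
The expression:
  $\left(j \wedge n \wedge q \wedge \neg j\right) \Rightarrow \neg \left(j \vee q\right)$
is always true.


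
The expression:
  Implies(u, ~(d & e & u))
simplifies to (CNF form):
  ~d | ~e | ~u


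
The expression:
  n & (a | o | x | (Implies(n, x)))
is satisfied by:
  {a: True, x: True, o: True, n: True}
  {a: True, x: True, n: True, o: False}
  {a: True, o: True, n: True, x: False}
  {a: True, n: True, o: False, x: False}
  {x: True, n: True, o: True, a: False}
  {x: True, n: True, o: False, a: False}
  {n: True, o: True, x: False, a: False}


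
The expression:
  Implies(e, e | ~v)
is always true.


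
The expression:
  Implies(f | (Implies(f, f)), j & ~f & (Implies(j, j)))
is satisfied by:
  {j: True, f: False}


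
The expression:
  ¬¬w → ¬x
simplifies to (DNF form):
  ¬w ∨ ¬x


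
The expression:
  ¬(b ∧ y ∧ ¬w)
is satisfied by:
  {w: True, y: False, b: False}
  {w: False, y: False, b: False}
  {b: True, w: True, y: False}
  {b: True, w: False, y: False}
  {y: True, w: True, b: False}
  {y: True, w: False, b: False}
  {y: True, b: True, w: True}


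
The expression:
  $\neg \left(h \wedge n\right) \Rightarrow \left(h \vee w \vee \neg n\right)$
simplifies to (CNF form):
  $h \vee w \vee \neg n$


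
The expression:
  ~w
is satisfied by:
  {w: False}


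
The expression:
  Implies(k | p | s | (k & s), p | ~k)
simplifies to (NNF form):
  p | ~k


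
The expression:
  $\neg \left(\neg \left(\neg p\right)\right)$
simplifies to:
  $\neg p$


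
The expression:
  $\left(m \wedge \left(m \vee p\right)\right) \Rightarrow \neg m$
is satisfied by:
  {m: False}


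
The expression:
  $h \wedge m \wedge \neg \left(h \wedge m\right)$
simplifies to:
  $\text{False}$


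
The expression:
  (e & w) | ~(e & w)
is always true.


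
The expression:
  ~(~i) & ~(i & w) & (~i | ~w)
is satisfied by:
  {i: True, w: False}


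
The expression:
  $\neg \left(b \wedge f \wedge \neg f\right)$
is always true.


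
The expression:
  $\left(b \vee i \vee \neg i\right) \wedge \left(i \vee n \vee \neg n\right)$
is always true.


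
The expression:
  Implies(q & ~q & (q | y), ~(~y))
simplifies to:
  True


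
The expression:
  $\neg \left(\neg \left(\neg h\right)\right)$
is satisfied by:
  {h: False}


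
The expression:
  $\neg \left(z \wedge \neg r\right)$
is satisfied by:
  {r: True, z: False}
  {z: False, r: False}
  {z: True, r: True}


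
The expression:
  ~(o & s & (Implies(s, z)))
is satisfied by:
  {s: False, z: False, o: False}
  {o: True, s: False, z: False}
  {z: True, s: False, o: False}
  {o: True, z: True, s: False}
  {s: True, o: False, z: False}
  {o: True, s: True, z: False}
  {z: True, s: True, o: False}


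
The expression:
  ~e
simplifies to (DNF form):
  ~e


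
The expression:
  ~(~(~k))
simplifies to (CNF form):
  ~k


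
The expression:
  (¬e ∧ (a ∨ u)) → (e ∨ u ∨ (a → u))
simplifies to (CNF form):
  e ∨ u ∨ ¬a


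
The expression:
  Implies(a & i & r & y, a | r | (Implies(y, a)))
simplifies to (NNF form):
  True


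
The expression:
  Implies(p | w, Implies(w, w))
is always true.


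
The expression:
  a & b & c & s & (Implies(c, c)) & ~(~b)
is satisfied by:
  {a: True, c: True, b: True, s: True}


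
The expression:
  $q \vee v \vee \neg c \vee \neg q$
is always true.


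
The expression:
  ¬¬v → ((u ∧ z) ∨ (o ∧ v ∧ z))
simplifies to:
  (o ∧ z) ∨ (u ∧ z) ∨ ¬v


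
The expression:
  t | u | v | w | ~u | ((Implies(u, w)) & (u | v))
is always true.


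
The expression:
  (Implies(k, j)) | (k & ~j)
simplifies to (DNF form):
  True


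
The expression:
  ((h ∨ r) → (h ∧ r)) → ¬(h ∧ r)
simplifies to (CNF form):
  ¬h ∨ ¬r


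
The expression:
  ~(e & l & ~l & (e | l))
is always true.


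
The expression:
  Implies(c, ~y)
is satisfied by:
  {c: False, y: False}
  {y: True, c: False}
  {c: True, y: False}


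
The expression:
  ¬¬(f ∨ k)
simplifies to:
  f ∨ k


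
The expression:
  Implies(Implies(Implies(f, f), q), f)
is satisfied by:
  {f: True, q: False}
  {q: False, f: False}
  {q: True, f: True}


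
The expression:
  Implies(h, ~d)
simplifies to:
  ~d | ~h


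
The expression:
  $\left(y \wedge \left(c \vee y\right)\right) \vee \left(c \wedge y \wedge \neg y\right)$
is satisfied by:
  {y: True}


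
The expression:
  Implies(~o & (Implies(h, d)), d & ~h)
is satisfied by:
  {o: True, h: False, d: False}
  {d: True, o: True, h: False}
  {o: True, h: True, d: False}
  {d: True, o: True, h: True}
  {d: True, h: False, o: False}
  {h: True, d: False, o: False}


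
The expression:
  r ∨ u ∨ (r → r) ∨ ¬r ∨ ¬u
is always true.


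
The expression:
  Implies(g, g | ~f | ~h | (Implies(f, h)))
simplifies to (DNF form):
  True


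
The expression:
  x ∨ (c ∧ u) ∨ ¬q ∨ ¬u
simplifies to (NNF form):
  c ∨ x ∨ ¬q ∨ ¬u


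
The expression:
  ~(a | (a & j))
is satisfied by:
  {a: False}


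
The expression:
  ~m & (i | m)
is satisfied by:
  {i: True, m: False}


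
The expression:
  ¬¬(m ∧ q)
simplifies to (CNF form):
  m ∧ q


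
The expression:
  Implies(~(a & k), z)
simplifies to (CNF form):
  (a | z) & (k | z)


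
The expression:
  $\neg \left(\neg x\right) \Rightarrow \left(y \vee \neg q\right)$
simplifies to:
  $y \vee \neg q \vee \neg x$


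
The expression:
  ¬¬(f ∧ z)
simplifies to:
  f ∧ z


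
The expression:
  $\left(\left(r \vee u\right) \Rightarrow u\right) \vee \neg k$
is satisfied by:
  {u: True, k: False, r: False}
  {k: False, r: False, u: False}
  {r: True, u: True, k: False}
  {r: True, k: False, u: False}
  {u: True, k: True, r: False}
  {k: True, u: False, r: False}
  {r: True, k: True, u: True}


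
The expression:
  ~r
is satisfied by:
  {r: False}


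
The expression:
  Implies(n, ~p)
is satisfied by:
  {p: False, n: False}
  {n: True, p: False}
  {p: True, n: False}


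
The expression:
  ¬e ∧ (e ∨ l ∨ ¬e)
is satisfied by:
  {e: False}


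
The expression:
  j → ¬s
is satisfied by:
  {s: False, j: False}
  {j: True, s: False}
  {s: True, j: False}


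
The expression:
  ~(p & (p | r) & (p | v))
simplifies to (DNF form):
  ~p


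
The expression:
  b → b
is always true.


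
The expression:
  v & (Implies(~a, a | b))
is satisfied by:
  {a: True, b: True, v: True}
  {a: True, v: True, b: False}
  {b: True, v: True, a: False}


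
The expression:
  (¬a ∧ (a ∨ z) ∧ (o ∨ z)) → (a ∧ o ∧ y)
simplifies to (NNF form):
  a ∨ ¬z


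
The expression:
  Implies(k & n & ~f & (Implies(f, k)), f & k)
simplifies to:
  f | ~k | ~n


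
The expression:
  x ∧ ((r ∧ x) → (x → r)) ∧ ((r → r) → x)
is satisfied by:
  {x: True}


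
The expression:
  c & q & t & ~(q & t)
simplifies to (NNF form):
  False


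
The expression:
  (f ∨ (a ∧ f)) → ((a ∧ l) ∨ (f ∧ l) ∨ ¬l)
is always true.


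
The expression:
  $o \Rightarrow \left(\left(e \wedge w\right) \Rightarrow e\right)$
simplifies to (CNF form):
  $\text{True}$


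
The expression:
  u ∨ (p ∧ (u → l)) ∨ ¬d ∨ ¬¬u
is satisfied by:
  {u: True, p: True, d: False}
  {u: True, p: False, d: False}
  {p: True, u: False, d: False}
  {u: False, p: False, d: False}
  {d: True, u: True, p: True}
  {d: True, u: True, p: False}
  {d: True, p: True, u: False}


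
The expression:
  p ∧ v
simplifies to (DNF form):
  p ∧ v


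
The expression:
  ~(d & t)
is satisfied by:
  {t: False, d: False}
  {d: True, t: False}
  {t: True, d: False}


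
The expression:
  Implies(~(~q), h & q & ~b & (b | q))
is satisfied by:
  {h: True, q: False, b: False}
  {h: False, q: False, b: False}
  {b: True, h: True, q: False}
  {b: True, h: False, q: False}
  {q: True, h: True, b: False}


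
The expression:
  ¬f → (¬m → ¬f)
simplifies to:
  True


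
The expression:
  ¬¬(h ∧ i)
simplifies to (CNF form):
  h ∧ i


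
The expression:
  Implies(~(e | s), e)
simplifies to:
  e | s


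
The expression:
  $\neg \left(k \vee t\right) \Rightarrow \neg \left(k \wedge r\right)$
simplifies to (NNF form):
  $\text{True}$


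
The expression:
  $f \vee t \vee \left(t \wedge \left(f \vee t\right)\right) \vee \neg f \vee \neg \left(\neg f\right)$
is always true.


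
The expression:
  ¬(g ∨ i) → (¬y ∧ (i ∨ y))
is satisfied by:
  {i: True, g: True}
  {i: True, g: False}
  {g: True, i: False}


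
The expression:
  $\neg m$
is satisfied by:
  {m: False}


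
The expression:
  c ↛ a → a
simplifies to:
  a ∨ ¬c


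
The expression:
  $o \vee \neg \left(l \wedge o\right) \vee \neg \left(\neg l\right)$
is always true.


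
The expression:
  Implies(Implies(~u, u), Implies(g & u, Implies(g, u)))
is always true.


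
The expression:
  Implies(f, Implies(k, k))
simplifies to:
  True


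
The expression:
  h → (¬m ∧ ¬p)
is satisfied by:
  {p: False, h: False, m: False}
  {m: True, p: False, h: False}
  {p: True, m: False, h: False}
  {m: True, p: True, h: False}
  {h: True, m: False, p: False}


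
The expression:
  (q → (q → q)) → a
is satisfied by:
  {a: True}


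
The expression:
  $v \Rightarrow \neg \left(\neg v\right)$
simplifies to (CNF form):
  $\text{True}$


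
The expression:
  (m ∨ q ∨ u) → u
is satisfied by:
  {u: True, m: False, q: False}
  {q: True, u: True, m: False}
  {u: True, m: True, q: False}
  {q: True, u: True, m: True}
  {q: False, m: False, u: False}


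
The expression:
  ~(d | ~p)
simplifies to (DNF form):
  p & ~d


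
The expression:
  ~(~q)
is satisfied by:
  {q: True}


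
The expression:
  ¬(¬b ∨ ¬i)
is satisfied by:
  {i: True, b: True}


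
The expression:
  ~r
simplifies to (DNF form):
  ~r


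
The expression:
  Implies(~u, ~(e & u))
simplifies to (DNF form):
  True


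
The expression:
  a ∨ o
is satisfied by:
  {a: True, o: True}
  {a: True, o: False}
  {o: True, a: False}


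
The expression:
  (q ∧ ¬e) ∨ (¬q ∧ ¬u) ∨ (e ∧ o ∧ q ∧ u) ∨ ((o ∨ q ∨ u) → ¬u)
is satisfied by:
  {q: True, o: True, e: False, u: False}
  {q: True, e: False, u: False, o: False}
  {q: True, o: True, e: True, u: False}
  {q: True, e: True, u: False, o: False}
  {o: True, e: False, u: False, q: False}
  {o: False, e: False, u: False, q: False}
  {o: True, e: True, u: False, q: False}
  {e: True, o: False, u: False, q: False}
  {o: True, u: True, q: True, e: False}
  {u: True, q: True, o: False, e: False}
  {o: True, u: True, q: True, e: True}


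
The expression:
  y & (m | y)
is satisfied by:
  {y: True}


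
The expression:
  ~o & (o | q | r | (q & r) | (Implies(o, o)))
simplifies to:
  ~o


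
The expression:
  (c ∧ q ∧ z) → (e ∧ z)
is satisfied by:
  {e: True, c: False, z: False, q: False}
  {e: False, c: False, z: False, q: False}
  {q: True, e: True, c: False, z: False}
  {q: True, e: False, c: False, z: False}
  {z: True, e: True, c: False, q: False}
  {z: True, e: False, c: False, q: False}
  {q: True, z: True, e: True, c: False}
  {q: True, z: True, e: False, c: False}
  {c: True, e: True, q: False, z: False}
  {c: True, e: False, q: False, z: False}
  {q: True, c: True, e: True, z: False}
  {q: True, c: True, e: False, z: False}
  {z: True, c: True, e: True, q: False}
  {z: True, c: True, e: False, q: False}
  {z: True, c: True, q: True, e: True}


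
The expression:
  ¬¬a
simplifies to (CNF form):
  a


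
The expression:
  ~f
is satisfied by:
  {f: False}


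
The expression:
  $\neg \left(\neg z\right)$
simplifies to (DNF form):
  $z$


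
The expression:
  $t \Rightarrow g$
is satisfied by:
  {g: True, t: False}
  {t: False, g: False}
  {t: True, g: True}


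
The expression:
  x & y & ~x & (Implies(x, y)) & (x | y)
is never true.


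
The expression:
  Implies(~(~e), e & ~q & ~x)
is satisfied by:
  {x: False, e: False, q: False}
  {q: True, x: False, e: False}
  {x: True, q: False, e: False}
  {q: True, x: True, e: False}
  {e: True, q: False, x: False}


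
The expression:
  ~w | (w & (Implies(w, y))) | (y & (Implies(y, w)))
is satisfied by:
  {y: True, w: False}
  {w: False, y: False}
  {w: True, y: True}


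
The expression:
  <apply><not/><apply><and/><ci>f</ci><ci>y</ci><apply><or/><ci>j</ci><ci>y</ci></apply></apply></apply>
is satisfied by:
  {y: False, f: False}
  {f: True, y: False}
  {y: True, f: False}


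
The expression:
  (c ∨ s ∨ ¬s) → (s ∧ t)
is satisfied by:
  {t: True, s: True}


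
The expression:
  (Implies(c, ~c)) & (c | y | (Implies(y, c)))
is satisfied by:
  {c: False}


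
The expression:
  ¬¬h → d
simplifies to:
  d ∨ ¬h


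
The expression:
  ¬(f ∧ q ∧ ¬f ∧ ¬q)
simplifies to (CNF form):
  True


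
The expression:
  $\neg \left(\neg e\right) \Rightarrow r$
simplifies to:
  $r \vee \neg e$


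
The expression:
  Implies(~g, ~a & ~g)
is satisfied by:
  {g: True, a: False}
  {a: False, g: False}
  {a: True, g: True}


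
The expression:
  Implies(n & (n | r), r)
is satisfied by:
  {r: True, n: False}
  {n: False, r: False}
  {n: True, r: True}


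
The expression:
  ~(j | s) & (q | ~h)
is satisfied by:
  {q: True, h: False, j: False, s: False}
  {s: False, h: False, q: False, j: False}
  {q: True, h: True, s: False, j: False}


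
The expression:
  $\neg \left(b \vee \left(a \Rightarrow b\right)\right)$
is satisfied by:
  {a: True, b: False}


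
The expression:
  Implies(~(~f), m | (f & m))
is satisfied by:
  {m: True, f: False}
  {f: False, m: False}
  {f: True, m: True}


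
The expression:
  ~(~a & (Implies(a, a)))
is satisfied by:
  {a: True}


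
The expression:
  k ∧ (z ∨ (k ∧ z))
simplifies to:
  k ∧ z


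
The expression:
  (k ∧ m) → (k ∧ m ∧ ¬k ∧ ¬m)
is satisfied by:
  {k: False, m: False}
  {m: True, k: False}
  {k: True, m: False}


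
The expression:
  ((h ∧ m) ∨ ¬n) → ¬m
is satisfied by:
  {n: True, m: False, h: False}
  {n: False, m: False, h: False}
  {h: True, n: True, m: False}
  {h: True, n: False, m: False}
  {m: True, n: True, h: False}


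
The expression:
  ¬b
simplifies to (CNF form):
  ¬b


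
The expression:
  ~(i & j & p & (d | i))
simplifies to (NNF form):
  ~i | ~j | ~p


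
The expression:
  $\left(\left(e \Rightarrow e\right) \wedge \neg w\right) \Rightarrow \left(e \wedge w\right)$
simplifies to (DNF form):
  $w$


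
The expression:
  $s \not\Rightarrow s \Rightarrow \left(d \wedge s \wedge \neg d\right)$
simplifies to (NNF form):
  $\text{True}$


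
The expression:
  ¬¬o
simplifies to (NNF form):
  o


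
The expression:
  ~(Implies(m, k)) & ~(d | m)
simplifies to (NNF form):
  False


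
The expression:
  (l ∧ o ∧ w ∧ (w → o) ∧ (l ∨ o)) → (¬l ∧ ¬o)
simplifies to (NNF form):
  ¬l ∨ ¬o ∨ ¬w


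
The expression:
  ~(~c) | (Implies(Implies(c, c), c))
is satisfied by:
  {c: True}


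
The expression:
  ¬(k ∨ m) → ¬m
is always true.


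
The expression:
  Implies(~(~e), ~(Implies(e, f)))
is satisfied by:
  {e: False, f: False}
  {f: True, e: False}
  {e: True, f: False}


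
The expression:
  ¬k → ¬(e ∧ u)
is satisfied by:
  {k: True, u: False, e: False}
  {u: False, e: False, k: False}
  {k: True, e: True, u: False}
  {e: True, u: False, k: False}
  {k: True, u: True, e: False}
  {u: True, k: False, e: False}
  {k: True, e: True, u: True}


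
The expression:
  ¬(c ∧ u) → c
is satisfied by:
  {c: True}


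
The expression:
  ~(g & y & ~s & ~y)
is always true.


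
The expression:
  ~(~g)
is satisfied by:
  {g: True}


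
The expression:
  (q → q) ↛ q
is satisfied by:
  {q: False}


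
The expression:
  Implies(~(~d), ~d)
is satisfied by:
  {d: False}


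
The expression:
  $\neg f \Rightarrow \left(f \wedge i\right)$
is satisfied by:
  {f: True}


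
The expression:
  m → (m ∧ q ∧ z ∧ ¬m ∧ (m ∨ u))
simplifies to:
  ¬m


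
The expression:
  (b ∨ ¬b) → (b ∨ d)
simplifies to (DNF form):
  b ∨ d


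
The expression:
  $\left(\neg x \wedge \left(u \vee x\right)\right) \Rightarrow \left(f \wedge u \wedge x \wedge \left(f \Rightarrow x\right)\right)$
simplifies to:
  $x \vee \neg u$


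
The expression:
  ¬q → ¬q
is always true.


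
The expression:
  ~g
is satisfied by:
  {g: False}


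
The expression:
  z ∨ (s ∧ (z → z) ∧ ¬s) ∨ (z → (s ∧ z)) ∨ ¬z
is always true.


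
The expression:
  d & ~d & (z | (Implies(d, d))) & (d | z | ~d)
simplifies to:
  False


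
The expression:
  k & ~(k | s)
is never true.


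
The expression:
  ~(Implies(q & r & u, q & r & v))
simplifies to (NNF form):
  q & r & u & ~v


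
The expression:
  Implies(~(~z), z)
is always true.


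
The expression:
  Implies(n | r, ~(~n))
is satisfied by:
  {n: True, r: False}
  {r: False, n: False}
  {r: True, n: True}


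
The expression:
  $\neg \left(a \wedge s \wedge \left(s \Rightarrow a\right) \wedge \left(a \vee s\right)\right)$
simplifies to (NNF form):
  $\neg a \vee \neg s$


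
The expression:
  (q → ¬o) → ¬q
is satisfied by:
  {o: True, q: False}
  {q: False, o: False}
  {q: True, o: True}


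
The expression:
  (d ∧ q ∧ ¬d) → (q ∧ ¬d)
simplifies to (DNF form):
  True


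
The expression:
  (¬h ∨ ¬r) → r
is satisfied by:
  {r: True}


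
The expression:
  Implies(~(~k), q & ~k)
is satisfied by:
  {k: False}


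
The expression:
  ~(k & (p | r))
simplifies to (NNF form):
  ~k | (~p & ~r)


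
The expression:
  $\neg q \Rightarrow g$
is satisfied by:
  {q: True, g: True}
  {q: True, g: False}
  {g: True, q: False}


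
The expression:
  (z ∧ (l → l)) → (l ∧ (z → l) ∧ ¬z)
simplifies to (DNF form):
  ¬z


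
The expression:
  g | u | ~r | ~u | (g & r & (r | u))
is always true.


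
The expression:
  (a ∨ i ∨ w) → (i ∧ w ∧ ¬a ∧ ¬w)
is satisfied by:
  {i: False, w: False, a: False}


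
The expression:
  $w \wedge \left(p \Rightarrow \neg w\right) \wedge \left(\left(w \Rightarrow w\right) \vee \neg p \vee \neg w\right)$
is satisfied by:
  {w: True, p: False}


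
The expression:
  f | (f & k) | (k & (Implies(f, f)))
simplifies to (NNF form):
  f | k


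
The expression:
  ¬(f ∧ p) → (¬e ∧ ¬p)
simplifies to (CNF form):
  (f ∨ ¬e) ∧ (f ∨ ¬p) ∧ (p ∨ ¬e) ∧ (p ∨ ¬p)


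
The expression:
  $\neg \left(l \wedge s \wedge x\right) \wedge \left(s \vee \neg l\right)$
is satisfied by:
  {s: True, l: False, x: False}
  {s: False, l: False, x: False}
  {x: True, s: True, l: False}
  {x: True, s: False, l: False}
  {l: True, s: True, x: False}


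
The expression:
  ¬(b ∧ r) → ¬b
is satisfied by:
  {r: True, b: False}
  {b: False, r: False}
  {b: True, r: True}


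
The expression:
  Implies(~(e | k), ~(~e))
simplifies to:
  e | k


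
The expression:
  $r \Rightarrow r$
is always true.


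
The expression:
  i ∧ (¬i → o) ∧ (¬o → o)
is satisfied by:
  {i: True, o: True}


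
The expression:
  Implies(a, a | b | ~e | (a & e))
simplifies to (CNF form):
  True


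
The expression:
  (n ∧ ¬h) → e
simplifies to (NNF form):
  e ∨ h ∨ ¬n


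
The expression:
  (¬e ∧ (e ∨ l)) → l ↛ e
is always true.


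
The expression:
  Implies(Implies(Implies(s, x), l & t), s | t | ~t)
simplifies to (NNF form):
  True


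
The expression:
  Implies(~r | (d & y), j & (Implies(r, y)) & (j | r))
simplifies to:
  j | (r & ~d) | (r & ~y)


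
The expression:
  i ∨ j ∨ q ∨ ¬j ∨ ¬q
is always true.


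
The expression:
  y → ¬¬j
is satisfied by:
  {j: True, y: False}
  {y: False, j: False}
  {y: True, j: True}


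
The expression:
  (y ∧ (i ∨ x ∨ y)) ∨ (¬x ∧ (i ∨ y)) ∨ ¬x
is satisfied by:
  {y: True, x: False}
  {x: False, y: False}
  {x: True, y: True}


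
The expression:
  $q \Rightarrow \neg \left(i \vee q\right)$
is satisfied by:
  {q: False}


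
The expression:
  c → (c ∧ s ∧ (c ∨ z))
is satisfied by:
  {s: True, c: False}
  {c: False, s: False}
  {c: True, s: True}


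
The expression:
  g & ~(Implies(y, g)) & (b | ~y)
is never true.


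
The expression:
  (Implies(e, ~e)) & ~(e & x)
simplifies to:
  ~e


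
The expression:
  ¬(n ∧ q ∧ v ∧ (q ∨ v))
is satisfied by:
  {v: False, q: False, n: False}
  {n: True, v: False, q: False}
  {q: True, v: False, n: False}
  {n: True, q: True, v: False}
  {v: True, n: False, q: False}
  {n: True, v: True, q: False}
  {q: True, v: True, n: False}


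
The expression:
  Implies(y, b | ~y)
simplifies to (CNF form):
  b | ~y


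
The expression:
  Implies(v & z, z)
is always true.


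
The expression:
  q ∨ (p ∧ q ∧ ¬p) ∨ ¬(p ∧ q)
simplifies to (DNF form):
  True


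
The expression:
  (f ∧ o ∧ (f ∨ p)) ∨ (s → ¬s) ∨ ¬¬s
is always true.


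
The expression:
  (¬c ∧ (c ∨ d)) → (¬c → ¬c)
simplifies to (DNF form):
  True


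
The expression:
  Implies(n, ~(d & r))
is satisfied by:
  {d: False, n: False, r: False}
  {r: True, d: False, n: False}
  {n: True, d: False, r: False}
  {r: True, n: True, d: False}
  {d: True, r: False, n: False}
  {r: True, d: True, n: False}
  {n: True, d: True, r: False}


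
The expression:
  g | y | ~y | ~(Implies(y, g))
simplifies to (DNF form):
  True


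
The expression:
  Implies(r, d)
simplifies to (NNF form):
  d | ~r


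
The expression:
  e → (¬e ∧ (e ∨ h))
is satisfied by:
  {e: False}


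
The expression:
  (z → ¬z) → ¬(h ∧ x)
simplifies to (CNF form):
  z ∨ ¬h ∨ ¬x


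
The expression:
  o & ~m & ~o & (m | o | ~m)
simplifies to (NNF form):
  False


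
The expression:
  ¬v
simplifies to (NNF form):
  ¬v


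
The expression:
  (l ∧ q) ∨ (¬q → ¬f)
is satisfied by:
  {q: True, f: False}
  {f: False, q: False}
  {f: True, q: True}


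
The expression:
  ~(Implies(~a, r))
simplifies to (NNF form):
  ~a & ~r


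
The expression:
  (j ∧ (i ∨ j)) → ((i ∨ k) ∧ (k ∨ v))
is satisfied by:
  {i: True, k: True, v: True, j: False}
  {i: True, k: True, v: False, j: False}
  {k: True, v: True, i: False, j: False}
  {k: True, i: False, v: False, j: False}
  {i: True, v: True, k: False, j: False}
  {i: True, v: False, k: False, j: False}
  {v: True, i: False, k: False, j: False}
  {i: False, v: False, k: False, j: False}
  {i: True, j: True, k: True, v: True}
  {i: True, j: True, k: True, v: False}
  {j: True, k: True, v: True, i: False}
  {j: True, k: True, v: False, i: False}
  {j: True, i: True, v: True, k: False}


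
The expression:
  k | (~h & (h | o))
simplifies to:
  k | (o & ~h)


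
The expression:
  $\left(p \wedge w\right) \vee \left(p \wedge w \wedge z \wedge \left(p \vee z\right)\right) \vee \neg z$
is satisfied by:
  {p: True, w: True, z: False}
  {p: True, w: False, z: False}
  {w: True, p: False, z: False}
  {p: False, w: False, z: False}
  {z: True, p: True, w: True}


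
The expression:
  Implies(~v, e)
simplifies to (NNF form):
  e | v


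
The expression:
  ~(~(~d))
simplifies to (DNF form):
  ~d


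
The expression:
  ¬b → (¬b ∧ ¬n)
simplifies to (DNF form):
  b ∨ ¬n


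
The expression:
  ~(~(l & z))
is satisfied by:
  {z: True, l: True}


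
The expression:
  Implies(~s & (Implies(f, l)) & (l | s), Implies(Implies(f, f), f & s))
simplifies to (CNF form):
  s | ~l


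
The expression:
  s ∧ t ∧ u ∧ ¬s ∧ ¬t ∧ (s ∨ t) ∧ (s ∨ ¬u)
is never true.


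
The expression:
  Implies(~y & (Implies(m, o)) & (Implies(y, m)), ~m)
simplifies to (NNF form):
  y | ~m | ~o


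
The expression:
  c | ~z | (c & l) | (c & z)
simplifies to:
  c | ~z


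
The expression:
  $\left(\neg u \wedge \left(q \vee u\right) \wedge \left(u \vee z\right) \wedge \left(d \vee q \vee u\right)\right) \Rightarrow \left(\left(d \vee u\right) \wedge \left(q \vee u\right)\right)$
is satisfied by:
  {d: True, u: True, q: False, z: False}
  {d: True, u: False, q: False, z: False}
  {u: True, d: False, q: False, z: False}
  {d: False, u: False, q: False, z: False}
  {d: True, z: True, u: True, q: False}
  {d: True, z: True, u: False, q: False}
  {z: True, u: True, d: False, q: False}
  {z: True, d: False, u: False, q: False}
  {d: True, q: True, u: True, z: False}
  {d: True, q: True, u: False, z: False}
  {q: True, u: True, d: False, z: False}
  {q: True, d: False, u: False, z: False}
  {z: True, q: True, d: True, u: True}
  {z: True, q: True, d: True, u: False}
  {z: True, q: True, u: True, d: False}


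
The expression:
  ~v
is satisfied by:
  {v: False}


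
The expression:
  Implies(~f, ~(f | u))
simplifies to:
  f | ~u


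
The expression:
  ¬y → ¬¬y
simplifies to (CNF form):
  y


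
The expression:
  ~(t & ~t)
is always true.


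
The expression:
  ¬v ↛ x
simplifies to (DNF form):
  x ∨ ¬v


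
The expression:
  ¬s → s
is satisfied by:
  {s: True}


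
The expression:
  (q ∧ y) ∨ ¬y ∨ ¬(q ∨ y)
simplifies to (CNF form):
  q ∨ ¬y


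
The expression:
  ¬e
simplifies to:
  ¬e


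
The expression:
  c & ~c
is never true.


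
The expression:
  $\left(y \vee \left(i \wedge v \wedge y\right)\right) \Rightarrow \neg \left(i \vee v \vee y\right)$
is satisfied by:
  {y: False}


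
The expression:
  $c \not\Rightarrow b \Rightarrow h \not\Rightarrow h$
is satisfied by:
  {b: True, c: False}
  {c: False, b: False}
  {c: True, b: True}


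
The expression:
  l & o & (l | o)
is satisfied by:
  {o: True, l: True}


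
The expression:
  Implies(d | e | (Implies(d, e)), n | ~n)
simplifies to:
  True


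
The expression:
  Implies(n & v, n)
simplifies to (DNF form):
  True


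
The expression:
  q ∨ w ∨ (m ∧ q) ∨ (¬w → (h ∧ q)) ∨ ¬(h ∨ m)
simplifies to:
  q ∨ w ∨ (¬h ∧ ¬m)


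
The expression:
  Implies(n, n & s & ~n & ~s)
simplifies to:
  ~n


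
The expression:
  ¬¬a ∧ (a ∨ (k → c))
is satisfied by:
  {a: True}


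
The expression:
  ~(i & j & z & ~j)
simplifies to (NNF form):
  True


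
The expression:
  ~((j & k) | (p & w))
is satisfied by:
  {j: False, w: False, k: False, p: False}
  {p: True, j: False, w: False, k: False}
  {k: True, j: False, w: False, p: False}
  {p: True, k: True, j: False, w: False}
  {w: True, k: False, j: False, p: False}
  {k: True, w: True, j: False, p: False}
  {j: True, k: False, w: False, p: False}
  {p: True, j: True, k: False, w: False}
  {w: True, j: True, k: False, p: False}


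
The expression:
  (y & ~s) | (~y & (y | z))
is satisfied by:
  {z: True, s: False, y: False}
  {y: True, z: True, s: False}
  {y: True, z: False, s: False}
  {s: True, z: True, y: False}


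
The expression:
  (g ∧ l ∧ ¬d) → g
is always true.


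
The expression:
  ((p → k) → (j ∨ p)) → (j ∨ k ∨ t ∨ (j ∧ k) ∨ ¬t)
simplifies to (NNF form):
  True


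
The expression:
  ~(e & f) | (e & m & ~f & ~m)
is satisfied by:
  {e: False, f: False}
  {f: True, e: False}
  {e: True, f: False}


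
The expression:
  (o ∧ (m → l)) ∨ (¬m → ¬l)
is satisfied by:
  {o: True, m: True, l: False}
  {o: True, l: False, m: False}
  {m: True, l: False, o: False}
  {m: False, l: False, o: False}
  {o: True, m: True, l: True}
  {o: True, l: True, m: False}
  {m: True, l: True, o: False}


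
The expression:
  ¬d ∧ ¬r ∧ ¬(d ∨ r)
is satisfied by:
  {d: False, r: False}


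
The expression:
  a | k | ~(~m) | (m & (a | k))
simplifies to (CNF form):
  a | k | m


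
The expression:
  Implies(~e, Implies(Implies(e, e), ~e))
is always true.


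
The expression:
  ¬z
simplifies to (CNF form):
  ¬z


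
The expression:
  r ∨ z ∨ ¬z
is always true.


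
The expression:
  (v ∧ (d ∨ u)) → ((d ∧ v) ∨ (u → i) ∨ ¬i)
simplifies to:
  True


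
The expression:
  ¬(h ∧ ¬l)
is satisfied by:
  {l: True, h: False}
  {h: False, l: False}
  {h: True, l: True}


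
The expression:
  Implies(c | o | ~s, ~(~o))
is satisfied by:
  {o: True, s: True, c: False}
  {o: True, c: False, s: False}
  {o: True, s: True, c: True}
  {o: True, c: True, s: False}
  {s: True, c: False, o: False}


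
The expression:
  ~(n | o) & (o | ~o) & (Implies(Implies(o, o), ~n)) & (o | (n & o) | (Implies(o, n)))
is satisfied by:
  {n: False, o: False}


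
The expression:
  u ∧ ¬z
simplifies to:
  u ∧ ¬z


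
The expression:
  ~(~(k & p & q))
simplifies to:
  k & p & q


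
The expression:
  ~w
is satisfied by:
  {w: False}


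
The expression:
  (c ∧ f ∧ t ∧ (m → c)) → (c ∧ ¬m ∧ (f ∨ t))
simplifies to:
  ¬c ∨ ¬f ∨ ¬m ∨ ¬t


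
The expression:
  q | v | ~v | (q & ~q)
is always true.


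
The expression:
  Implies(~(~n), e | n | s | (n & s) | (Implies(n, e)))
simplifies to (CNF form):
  True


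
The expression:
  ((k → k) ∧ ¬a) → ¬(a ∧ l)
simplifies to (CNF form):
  True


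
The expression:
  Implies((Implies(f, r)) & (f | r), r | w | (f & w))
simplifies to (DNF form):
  True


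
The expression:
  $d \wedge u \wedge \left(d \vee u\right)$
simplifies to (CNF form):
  $d \wedge u$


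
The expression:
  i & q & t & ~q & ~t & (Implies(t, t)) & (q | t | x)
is never true.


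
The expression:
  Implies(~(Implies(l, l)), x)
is always true.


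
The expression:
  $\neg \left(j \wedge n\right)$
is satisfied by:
  {n: False, j: False}
  {j: True, n: False}
  {n: True, j: False}


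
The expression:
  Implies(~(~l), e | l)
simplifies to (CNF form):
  True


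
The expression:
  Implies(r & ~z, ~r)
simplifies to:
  z | ~r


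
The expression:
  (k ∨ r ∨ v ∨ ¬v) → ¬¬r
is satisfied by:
  {r: True}


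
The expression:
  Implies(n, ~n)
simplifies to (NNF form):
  ~n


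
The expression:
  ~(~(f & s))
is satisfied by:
  {s: True, f: True}


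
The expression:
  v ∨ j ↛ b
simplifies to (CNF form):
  (j ∨ v) ∧ (v ∨ ¬b)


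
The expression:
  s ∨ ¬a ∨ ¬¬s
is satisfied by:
  {s: True, a: False}
  {a: False, s: False}
  {a: True, s: True}


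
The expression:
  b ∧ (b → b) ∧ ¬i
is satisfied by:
  {b: True, i: False}


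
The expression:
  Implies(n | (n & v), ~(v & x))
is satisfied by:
  {x: False, v: False, n: False}
  {n: True, x: False, v: False}
  {v: True, x: False, n: False}
  {n: True, v: True, x: False}
  {x: True, n: False, v: False}
  {n: True, x: True, v: False}
  {v: True, x: True, n: False}


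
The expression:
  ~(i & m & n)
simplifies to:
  ~i | ~m | ~n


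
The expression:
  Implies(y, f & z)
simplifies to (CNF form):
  (f | ~y) & (z | ~y)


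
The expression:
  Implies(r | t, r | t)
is always true.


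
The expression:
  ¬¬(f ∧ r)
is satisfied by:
  {r: True, f: True}


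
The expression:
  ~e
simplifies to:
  ~e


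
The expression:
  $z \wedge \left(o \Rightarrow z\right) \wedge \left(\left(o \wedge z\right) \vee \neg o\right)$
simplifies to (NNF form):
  $z$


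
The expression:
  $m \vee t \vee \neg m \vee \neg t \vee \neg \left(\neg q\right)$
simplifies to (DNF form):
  $\text{True}$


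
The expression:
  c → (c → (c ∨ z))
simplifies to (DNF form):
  True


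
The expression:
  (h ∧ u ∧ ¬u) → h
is always true.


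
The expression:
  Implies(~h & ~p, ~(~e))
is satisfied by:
  {p: True, e: True, h: True}
  {p: True, e: True, h: False}
  {p: True, h: True, e: False}
  {p: True, h: False, e: False}
  {e: True, h: True, p: False}
  {e: True, h: False, p: False}
  {h: True, e: False, p: False}


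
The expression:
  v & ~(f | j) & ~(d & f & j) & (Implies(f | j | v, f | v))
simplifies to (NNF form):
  v & ~f & ~j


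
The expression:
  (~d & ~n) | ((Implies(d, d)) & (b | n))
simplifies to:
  b | n | ~d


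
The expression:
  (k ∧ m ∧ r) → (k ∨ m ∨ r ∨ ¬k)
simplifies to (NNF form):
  True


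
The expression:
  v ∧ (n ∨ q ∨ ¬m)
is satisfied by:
  {n: True, q: True, v: True, m: False}
  {n: True, v: True, m: False, q: False}
  {q: True, v: True, m: False, n: False}
  {v: True, q: False, m: False, n: False}
  {n: True, m: True, v: True, q: True}
  {n: True, m: True, v: True, q: False}
  {m: True, v: True, q: True, n: False}


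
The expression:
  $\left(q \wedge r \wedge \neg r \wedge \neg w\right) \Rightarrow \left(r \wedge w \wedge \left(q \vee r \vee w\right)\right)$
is always true.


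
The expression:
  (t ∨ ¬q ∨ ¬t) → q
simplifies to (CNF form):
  q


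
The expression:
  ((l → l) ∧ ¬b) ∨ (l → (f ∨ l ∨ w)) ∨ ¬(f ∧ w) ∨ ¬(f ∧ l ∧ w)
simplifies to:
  True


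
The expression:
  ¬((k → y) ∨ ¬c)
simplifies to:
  c ∧ k ∧ ¬y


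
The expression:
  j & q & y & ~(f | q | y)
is never true.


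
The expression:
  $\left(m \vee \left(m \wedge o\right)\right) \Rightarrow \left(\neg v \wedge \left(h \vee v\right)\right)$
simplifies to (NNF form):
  $\left(h \wedge \neg v\right) \vee \neg m$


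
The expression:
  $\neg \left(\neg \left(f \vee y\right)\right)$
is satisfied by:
  {y: True, f: True}
  {y: True, f: False}
  {f: True, y: False}


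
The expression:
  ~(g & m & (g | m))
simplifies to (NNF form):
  ~g | ~m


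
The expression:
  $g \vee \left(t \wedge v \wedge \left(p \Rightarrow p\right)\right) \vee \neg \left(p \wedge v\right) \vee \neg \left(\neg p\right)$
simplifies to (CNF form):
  $\text{True}$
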